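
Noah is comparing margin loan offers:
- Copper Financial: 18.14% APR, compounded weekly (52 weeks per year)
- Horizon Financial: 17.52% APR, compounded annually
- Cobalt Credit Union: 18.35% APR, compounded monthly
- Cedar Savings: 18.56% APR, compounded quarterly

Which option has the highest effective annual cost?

Copper Financial: (1 + 0.1814/52)^52 − 1 = 19.852%
Horizon Financial: compounded annually, EAR = 17.520%
Cobalt Credit Union: (1 + 0.1835/12)^12 − 1 = 19.975%
Cedar Savings: (1 + 0.1856/4)^4 − 1 = 19.892%
The highest effective annual rate is Cobalt Credit Union at 19.975%.

Cobalt Credit Union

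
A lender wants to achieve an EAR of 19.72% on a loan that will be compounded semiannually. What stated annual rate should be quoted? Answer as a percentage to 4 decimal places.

(1 + r/2)^2 − 1 = 0.1972, so 1 + r/2 = 1.1972^(1/2).
r/2 = 0.094166, so r = 0.188333 = 18.8333%.

18.8333%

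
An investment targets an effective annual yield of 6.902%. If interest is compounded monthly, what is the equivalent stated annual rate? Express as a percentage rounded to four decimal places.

(1 + r/12)^12 − 1 = 0.06902, so 1 + r/12 = 1.06902^(1/12).
r/12 = 0.005577, so r = 0.066928 = 6.6928%.

6.6928%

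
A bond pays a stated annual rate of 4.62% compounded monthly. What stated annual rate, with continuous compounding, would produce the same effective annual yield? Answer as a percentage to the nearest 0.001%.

4.611%

EAR = (1 + 0.0462/12)^12 − 1 = 0.047191.
Equivalent continuous rate: r = ln(1 + 0.047191) = 0.046111 = 4.611%.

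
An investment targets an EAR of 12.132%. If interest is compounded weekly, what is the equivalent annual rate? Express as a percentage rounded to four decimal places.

11.4633%

(1 + r/52)^52 − 1 = 0.12132, so 1 + r/52 = 1.12132^(1/52).
r/52 = 0.002204, so r = 0.114633 = 11.4633%.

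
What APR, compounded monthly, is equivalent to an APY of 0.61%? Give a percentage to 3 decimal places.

0.608%

(1 + r/12)^12 − 1 = 0.0061, so 1 + r/12 = 1.0061^(1/12).
r/12 = 0.000507, so r = 0.006083 = 0.608%.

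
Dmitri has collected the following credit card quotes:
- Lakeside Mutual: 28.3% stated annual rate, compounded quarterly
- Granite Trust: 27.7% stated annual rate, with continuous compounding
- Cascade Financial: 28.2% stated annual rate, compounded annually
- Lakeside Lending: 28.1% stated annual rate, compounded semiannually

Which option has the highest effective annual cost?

Lakeside Mutual: (1 + 0.283/4)^4 − 1 = 31.448%
Granite Trust: e^0.277 − 1 = 31.917%
Cascade Financial: compounded annually, EAR = 28.200%
Lakeside Lending: (1 + 0.281/2)^2 − 1 = 30.074%
The highest effective annual rate is Granite Trust at 31.917%.

Granite Trust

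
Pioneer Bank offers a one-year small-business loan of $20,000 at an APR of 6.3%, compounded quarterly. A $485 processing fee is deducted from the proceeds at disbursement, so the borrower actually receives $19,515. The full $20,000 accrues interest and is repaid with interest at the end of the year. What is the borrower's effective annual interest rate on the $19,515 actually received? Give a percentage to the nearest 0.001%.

Amount owed after one year: 20,000 × (1 + 0.063/4)^4 = 20,000 × 1.064504 = $21,290.08.
Effective rate on net proceeds: 21,290.08 / 19,515 − 1 = 0.090960 = 9.096%.

9.096%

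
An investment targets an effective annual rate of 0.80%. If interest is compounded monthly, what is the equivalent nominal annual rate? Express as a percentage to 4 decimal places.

0.7971%

(1 + r/12)^12 − 1 = 0.0080, so 1 + r/12 = 1.0080^(1/12).
r/12 = 0.000664, so r = 0.007971 = 0.7971%.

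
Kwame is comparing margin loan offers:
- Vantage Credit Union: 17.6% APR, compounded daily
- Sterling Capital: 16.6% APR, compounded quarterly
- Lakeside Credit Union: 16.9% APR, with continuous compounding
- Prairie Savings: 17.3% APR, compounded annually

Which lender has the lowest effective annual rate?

Prairie Savings

Vantage Credit Union: (1 + 0.176/365)^365 − 1 = 19.239%
Sterling Capital: (1 + 0.166/4)^4 − 1 = 17.662%
Lakeside Credit Union: e^0.169 − 1 = 18.412%
Prairie Savings: compounded annually, EAR = 17.300%
The lowest effective annual rate is Prairie Savings at 17.300%.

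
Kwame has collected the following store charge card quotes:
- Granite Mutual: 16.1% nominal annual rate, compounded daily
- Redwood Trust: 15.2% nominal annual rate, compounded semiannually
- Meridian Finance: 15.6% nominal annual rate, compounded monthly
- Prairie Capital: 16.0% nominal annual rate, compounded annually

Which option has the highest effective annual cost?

Granite Mutual: (1 + 0.161/365)^365 − 1 = 17.464%
Redwood Trust: (1 + 0.152/2)^2 − 1 = 15.778%
Meridian Finance: (1 + 0.156/12)^12 − 1 = 16.765%
Prairie Capital: compounded annually, EAR = 16.000%
The highest effective annual rate is Granite Mutual at 17.464%.

Granite Mutual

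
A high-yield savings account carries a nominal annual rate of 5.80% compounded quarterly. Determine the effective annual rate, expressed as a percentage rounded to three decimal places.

5.927%

EAR = (1 + 0.0580/4)^4 − 1.
= (1 + 0.014500)^4 − 1 = 1.059274 − 1 = 5.927%.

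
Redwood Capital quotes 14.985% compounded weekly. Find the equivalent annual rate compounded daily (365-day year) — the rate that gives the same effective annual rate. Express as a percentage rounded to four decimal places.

EAR = (1 + 0.14985/52)^52 − 1 = 0.161410.
Solve (1 + r/365)^365 = 1.161410: r/365 = 1.161410^(1/365) − 1 = 0.000410, so r = 0.149665 = 14.9665%.

14.9665%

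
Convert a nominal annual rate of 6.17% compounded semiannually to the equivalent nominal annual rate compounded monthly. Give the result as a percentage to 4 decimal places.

EAR = (1 + 0.0617/2)^2 − 1 = 0.062652.
Solve (1 + r/12)^12 = 1.062652: r/12 = 1.062652^(1/12) − 1 = 0.005077, so r = 0.060922 = 6.0922%.

6.0922%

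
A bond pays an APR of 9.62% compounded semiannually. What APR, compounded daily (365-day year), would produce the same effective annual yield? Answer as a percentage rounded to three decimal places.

EAR = (1 + 0.0962/2)^2 − 1 = 0.098514.
Solve (1 + r/365)^365 = 1.098514: r/365 = 1.098514^(1/365) − 1 = 0.000257, so r = 0.093970 = 9.397%.

9.397%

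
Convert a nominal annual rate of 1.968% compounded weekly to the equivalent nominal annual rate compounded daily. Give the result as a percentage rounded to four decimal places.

EAR = (1 + 0.01968/52)^52 − 1 = 0.019871.
Solve (1 + r/365)^365 = 1.019871: r/365 = 1.019871^(1/365) − 1 = 0.000054, so r = 0.019677 = 1.9677%.

1.9677%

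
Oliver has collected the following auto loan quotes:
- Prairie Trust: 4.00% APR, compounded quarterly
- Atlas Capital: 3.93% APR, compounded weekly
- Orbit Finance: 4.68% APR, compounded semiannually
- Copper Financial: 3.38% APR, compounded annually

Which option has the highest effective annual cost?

Orbit Finance

Prairie Trust: (1 + 0.0400/4)^4 − 1 = 4.060%
Atlas Capital: (1 + 0.0393/52)^52 − 1 = 4.007%
Orbit Finance: (1 + 0.0468/2)^2 − 1 = 4.735%
Copper Financial: compounded annually, EAR = 3.380%
The highest effective annual rate is Orbit Finance at 4.735%.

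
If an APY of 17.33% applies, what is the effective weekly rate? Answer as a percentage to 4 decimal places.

The per-week rate i satisfies (1 + i)^52 = 1 + 0.1733.
i = 1.1733^(1/52) − 1 = 0.0030782 = 0.3078%.

0.3078%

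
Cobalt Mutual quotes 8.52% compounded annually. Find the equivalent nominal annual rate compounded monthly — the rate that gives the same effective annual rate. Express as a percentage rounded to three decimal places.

Compounded annually, EAR = nominal = 0.085200.
Solve (1 + r/12)^12 = 1.085200: r/12 = 1.085200^(1/12) − 1 = 0.006837, so r = 0.082043 = 8.204%.

8.204%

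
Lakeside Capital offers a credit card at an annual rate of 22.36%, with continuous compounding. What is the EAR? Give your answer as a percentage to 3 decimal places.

With continuous compounding, EAR = e^0.2236 − 1.
e^0.2236 = 1.250571, so EAR = 0.250571 = 25.057%.

25.057%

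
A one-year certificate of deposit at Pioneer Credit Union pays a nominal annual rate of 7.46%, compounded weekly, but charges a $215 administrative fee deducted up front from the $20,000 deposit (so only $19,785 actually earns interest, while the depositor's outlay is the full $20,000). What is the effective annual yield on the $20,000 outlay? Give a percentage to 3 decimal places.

Value after one year: 19,785 × (1 + 0.0746/52)^52 = 19,785 × 1.077395 = $21,316.27.
Effective yield on the $20,000 outlay: 21,316.27 / 20,000 − 1 = 0.065813 = 6.581%.

6.581%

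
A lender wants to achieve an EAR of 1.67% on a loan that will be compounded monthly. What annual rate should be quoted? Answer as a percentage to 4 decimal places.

1.6574%

(1 + r/12)^12 − 1 = 0.0167, so 1 + r/12 = 1.0167^(1/12).
r/12 = 0.001381, so r = 0.016574 = 1.6574%.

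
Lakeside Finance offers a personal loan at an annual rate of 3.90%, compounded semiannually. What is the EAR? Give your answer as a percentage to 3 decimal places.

EAR = (1 + 0.0390/2)^2 − 1.
= (1 + 0.019500)^2 − 1 = 1.039380 − 1 = 3.938%.

3.938%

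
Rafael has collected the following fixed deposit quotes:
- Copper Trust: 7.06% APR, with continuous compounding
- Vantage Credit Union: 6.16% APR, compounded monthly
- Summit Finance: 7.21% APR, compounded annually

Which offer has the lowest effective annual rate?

Vantage Credit Union

Copper Trust: e^0.0706 − 1 = 7.315%
Vantage Credit Union: (1 + 0.0616/12)^12 − 1 = 6.337%
Summit Finance: compounded annually, EAR = 7.210%
The lowest effective annual rate is Vantage Credit Union at 6.337%.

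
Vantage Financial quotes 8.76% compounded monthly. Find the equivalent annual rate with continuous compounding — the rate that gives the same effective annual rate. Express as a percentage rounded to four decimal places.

8.7282%

EAR = (1 + 0.0876/12)^12 − 1 = 0.091204.
Equivalent continuous rate: r = ln(1 + 0.091204) = 0.087282 = 8.7282%.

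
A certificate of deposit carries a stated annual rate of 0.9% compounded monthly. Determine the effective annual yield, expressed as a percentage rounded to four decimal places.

0.9037%

EAR = (1 + 0.009/12)^12 − 1.
= (1 + 0.000750)^12 − 1 = 1.009037 − 1 = 0.9037%.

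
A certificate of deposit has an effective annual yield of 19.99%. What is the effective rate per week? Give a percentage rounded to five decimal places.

0.35107%

The per-week rate i satisfies (1 + i)^52 = 1 + 0.1999.
i = 1.1999^(1/52) − 1 = 0.0035107 = 0.35107%.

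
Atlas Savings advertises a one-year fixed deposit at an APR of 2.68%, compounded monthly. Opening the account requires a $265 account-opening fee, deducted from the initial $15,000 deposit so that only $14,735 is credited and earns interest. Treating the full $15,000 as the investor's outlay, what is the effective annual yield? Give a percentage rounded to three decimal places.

0.899%

Value after one year: 14,735 × (1 + 0.0268/12)^12 = 14,735 × 1.027132 = $15,134.78.
Effective yield on the $15,000 outlay: 15,134.78 / 15,000 − 1 = 0.008986 = 0.899%.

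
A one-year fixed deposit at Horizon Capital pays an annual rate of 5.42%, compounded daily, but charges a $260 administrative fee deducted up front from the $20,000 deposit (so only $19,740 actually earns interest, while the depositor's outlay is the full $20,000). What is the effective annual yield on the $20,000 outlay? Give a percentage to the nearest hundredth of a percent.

4.20%

Value after one year: 19,740 × (1 + 0.0542/365)^365 = 19,740 × 1.055691 = $20,839.35.
Effective yield on the $20,000 outlay: 20,839.35 / 20,000 − 1 = 0.041967 = 4.20%.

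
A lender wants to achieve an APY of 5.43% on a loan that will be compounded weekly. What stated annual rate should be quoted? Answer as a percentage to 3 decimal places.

5.290%

(1 + r/52)^52 − 1 = 0.0543, so 1 + r/52 = 1.0543^(1/52).
r/52 = 0.001017, so r = 0.052904 = 5.290%.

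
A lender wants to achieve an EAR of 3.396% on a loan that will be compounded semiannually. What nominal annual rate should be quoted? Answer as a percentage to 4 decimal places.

(1 + r/2)^2 − 1 = 0.03396, so 1 + r/2 = 1.03396^(1/2).
r/2 = 0.016838, so r = 0.033676 = 3.3676%.

3.3676%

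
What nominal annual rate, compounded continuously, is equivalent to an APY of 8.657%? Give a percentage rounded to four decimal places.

Continuous: nominal r satisfies e^r − 1 = 0.08657.
r = ln(1 + 0.08657) = ln(1.08657) = 0.083026 = 8.3026%.

8.3026%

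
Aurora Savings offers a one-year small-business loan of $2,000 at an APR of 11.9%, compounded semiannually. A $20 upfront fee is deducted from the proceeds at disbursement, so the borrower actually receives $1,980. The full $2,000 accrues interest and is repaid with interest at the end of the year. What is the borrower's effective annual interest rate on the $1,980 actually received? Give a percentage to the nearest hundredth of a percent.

13.39%

Amount owed after one year: 2,000 × (1 + 0.119/2)^2 = 2,000 × 1.122540 = $2,245.08.
Effective rate on net proceeds: 2,245.08 / 1,980 − 1 = 0.133879 = 13.39%.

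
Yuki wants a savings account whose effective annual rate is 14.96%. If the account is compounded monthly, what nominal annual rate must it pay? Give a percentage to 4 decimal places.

(1 + r/12)^12 − 1 = 0.1496, so 1 + r/12 = 1.1496^(1/12).
r/12 = 0.011686, so r = 0.140227 = 14.0227%.

14.0227%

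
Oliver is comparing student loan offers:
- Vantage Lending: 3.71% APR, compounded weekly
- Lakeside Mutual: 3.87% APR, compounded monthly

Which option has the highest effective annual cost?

Lakeside Mutual

Vantage Lending: (1 + 0.0371/52)^52 − 1 = 3.778%
Lakeside Mutual: (1 + 0.0387/12)^12 − 1 = 3.939%
The highest effective annual rate is Lakeside Mutual at 3.939%.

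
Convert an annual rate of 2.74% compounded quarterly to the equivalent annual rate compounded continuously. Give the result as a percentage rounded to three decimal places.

EAR = (1 + 0.0274/4)^4 − 1 = 0.027683.
Equivalent continuous rate: r = ln(1 + 0.027683) = 0.027307 = 2.731%.

2.731%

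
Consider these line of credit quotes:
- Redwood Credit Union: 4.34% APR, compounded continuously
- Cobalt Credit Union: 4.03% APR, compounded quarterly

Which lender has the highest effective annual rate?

Redwood Credit Union

Redwood Credit Union: e^0.0434 − 1 = 4.436%
Cobalt Credit Union: (1 + 0.0403/4)^4 − 1 = 4.091%
The highest effective annual rate is Redwood Credit Union at 4.436%.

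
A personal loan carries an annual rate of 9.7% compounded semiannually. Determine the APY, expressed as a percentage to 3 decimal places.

9.935%

EAR = (1 + 0.097/2)^2 − 1.
= (1 + 0.048500)^2 − 1 = 1.099352 − 1 = 9.935%.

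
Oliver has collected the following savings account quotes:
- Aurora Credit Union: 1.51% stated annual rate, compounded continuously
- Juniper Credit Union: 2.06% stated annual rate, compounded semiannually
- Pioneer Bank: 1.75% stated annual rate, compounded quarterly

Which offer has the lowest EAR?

Aurora Credit Union: e^0.0151 − 1 = 1.521%
Juniper Credit Union: (1 + 0.0206/2)^2 − 1 = 2.071%
Pioneer Bank: (1 + 0.0175/4)^4 − 1 = 1.762%
The lowest effective annual rate is Aurora Credit Union at 1.521%.

Aurora Credit Union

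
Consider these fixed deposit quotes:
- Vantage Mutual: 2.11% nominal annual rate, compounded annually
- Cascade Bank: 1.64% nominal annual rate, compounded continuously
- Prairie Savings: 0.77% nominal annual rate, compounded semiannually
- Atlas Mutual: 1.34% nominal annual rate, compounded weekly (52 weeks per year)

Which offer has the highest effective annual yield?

Vantage Mutual

Vantage Mutual: compounded annually, EAR = 2.110%
Cascade Bank: e^0.0164 − 1 = 1.654%
Prairie Savings: (1 + 0.0077/2)^2 − 1 = 0.771%
Atlas Mutual: (1 + 0.0134/52)^52 − 1 = 1.349%
The highest effective annual rate is Vantage Mutual at 2.110%.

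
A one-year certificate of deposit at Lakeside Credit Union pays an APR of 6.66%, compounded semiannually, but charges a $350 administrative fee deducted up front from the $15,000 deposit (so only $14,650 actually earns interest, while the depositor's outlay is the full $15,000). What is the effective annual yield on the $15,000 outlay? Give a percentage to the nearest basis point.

Value after one year: 14,650 × (1 + 0.0666/2)^2 = 14,650 × 1.067709 = $15,641.94.
Effective yield on the $15,000 outlay: 15,641.94 / 15,000 − 1 = 0.042796 = 4.28%.

4.28%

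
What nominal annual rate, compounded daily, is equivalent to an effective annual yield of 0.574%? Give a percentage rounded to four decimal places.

(1 + r/365)^365 − 1 = 0.00574, so 1 + r/365 = 1.00574^(1/365).
r/365 = 0.000016, so r = 0.005724 = 0.5724%.

0.5724%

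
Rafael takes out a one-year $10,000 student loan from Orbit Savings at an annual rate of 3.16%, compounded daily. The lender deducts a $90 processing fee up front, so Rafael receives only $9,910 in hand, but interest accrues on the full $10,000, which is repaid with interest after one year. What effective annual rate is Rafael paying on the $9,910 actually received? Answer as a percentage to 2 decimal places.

4.15%

Amount owed after one year: 10,000 × (1 + 0.0316/365)^365 = 10,000 × 1.032103 = $10,321.03.
Effective rate on net proceeds: 10,321.03 / 9,910 − 1 = 0.041476 = 4.15%.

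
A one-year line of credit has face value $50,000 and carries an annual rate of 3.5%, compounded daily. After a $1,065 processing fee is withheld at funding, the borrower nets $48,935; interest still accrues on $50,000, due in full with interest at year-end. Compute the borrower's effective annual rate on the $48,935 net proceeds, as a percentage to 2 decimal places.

5.82%

Amount owed after one year: 50,000 × (1 + 0.035/365)^365 = 50,000 × 1.035618 = $51,780.90.
Effective rate on net proceeds: 51,780.90 / 48,935 − 1 = 0.058157 = 5.82%.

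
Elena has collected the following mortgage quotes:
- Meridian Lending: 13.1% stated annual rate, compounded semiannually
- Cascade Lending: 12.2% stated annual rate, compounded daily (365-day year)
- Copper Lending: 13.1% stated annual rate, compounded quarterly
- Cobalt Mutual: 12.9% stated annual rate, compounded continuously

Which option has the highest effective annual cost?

Meridian Lending: (1 + 0.131/2)^2 − 1 = 13.529%
Cascade Lending: (1 + 0.122/365)^365 − 1 = 12.973%
Copper Lending: (1 + 0.131/4)^4 − 1 = 13.758%
Cobalt Mutual: e^0.129 − 1 = 13.769%
The highest effective annual rate is Cobalt Mutual at 13.769%.

Cobalt Mutual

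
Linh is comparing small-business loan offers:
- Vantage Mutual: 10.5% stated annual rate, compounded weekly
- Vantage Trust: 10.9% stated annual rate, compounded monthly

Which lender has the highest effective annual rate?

Vantage Mutual: (1 + 0.105/52)^52 − 1 = 11.059%
Vantage Trust: (1 + 0.109/12)^12 − 1 = 11.461%
The highest effective annual rate is Vantage Trust at 11.461%.

Vantage Trust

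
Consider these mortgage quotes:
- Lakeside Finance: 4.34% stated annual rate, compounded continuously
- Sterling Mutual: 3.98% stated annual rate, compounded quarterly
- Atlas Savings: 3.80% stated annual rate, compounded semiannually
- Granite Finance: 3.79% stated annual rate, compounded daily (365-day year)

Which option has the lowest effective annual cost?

Lakeside Finance: e^0.0434 − 1 = 4.436%
Sterling Mutual: (1 + 0.0398/4)^4 − 1 = 4.040%
Atlas Savings: (1 + 0.0380/2)^2 − 1 = 3.836%
Granite Finance: (1 + 0.0379/365)^365 − 1 = 3.863%
The lowest effective annual rate is Atlas Savings at 3.836%.

Atlas Savings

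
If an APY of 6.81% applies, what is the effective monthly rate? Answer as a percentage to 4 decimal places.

0.5505%

The per-month rate i satisfies (1 + i)^12 = 1 + 0.0681.
i = 1.0681^(1/12) − 1 = 0.0055052 = 0.5505%.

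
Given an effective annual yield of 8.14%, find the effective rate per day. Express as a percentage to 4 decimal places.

0.0214%

The per-day rate i satisfies (1 + i)^365 = 1 + 0.0814.
i = 1.0814^(1/365) − 1 = 0.0002144 = 0.0214%.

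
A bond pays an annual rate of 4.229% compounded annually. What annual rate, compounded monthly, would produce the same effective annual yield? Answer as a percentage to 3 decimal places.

Compounded annually, EAR = nominal = 0.042290.
Solve (1 + r/12)^12 = 1.042290: r/12 = 1.042290^(1/12) − 1 = 0.003458, so r = 0.041492 = 4.149%.

4.149%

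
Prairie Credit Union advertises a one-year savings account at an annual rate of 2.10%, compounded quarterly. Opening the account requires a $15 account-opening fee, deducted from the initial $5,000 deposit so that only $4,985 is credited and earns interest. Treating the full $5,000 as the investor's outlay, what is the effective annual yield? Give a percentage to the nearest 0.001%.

1.810%

Value after one year: 4,985 × (1 + 0.0210/4)^4 = 4,985 × 1.021166 = $5,090.51.
Effective yield on the $5,000 outlay: 5,090.51 / 5,000 − 1 = 0.018102 = 1.810%.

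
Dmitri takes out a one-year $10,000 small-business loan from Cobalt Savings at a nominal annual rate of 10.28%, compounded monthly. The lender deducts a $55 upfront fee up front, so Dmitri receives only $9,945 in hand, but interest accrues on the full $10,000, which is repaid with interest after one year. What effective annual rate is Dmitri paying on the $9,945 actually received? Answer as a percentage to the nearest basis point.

Amount owed after one year: 10,000 × (1 + 0.1028/12)^12 = 10,000 × 1.107785 = $11,077.85.
Effective rate on net proceeds: 11,077.85 / 9,945 − 1 = 0.113911 = 11.39%.

11.39%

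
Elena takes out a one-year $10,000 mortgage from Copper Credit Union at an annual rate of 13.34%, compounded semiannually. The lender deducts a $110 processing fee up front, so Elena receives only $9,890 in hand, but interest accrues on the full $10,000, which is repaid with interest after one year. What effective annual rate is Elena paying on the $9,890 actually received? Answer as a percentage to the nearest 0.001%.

15.050%

Amount owed after one year: 10,000 × (1 + 0.1334/2)^2 = 10,000 × 1.137849 = $11,378.49.
Effective rate on net proceeds: 11,378.49 / 9,890 − 1 = 0.150504 = 15.050%.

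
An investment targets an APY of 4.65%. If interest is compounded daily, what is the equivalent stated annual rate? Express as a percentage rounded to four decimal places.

4.5454%

(1 + r/365)^365 − 1 = 0.0465, so 1 + r/365 = 1.0465^(1/365).
r/365 = 0.000125, so r = 0.045454 = 4.5454%.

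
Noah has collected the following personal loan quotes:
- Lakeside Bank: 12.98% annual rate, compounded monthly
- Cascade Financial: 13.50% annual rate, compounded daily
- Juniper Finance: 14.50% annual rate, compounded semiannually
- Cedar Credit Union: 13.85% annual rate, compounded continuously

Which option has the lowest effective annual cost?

Lakeside Bank: (1 + 0.1298/12)^12 − 1 = 13.781%
Cascade Financial: (1 + 0.1350/365)^365 − 1 = 14.451%
Juniper Finance: (1 + 0.1450/2)^2 − 1 = 15.026%
Cedar Credit Union: e^0.1385 − 1 = 14.855%
The lowest effective annual rate is Lakeside Bank at 13.781%.

Lakeside Bank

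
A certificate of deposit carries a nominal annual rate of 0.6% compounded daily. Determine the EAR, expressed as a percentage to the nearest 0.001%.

EAR = (1 + 0.006/365)^365 − 1.
= 1.006018 − 1 = 0.602%.

0.602%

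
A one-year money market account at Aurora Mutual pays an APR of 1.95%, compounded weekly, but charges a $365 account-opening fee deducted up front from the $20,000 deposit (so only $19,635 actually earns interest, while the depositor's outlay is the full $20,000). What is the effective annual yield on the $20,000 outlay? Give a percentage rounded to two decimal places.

Value after one year: 19,635 × (1 + 0.0195/52)^52 = 19,635 × 1.019688 = $20,021.57.
Effective yield on the $20,000 outlay: 20,021.57 / 20,000 − 1 = 0.001078 = 0.11%.

0.11%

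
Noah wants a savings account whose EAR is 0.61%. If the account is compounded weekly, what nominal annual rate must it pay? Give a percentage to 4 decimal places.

0.6082%

(1 + r/52)^52 − 1 = 0.0061, so 1 + r/52 = 1.0061^(1/52).
r/52 = 0.000117, so r = 0.006082 = 0.6082%.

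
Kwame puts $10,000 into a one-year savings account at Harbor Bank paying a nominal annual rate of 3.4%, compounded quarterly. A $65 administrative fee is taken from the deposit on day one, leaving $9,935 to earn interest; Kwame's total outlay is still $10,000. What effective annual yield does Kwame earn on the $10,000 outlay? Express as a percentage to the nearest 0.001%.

Value after one year: 9,935 × (1 + 0.034/4)^4 = 9,935 × 1.034436 = $10,277.12.
Effective yield on the $10,000 outlay: 10,277.12 / 10,000 − 1 = 0.027712 = 2.771%.

2.771%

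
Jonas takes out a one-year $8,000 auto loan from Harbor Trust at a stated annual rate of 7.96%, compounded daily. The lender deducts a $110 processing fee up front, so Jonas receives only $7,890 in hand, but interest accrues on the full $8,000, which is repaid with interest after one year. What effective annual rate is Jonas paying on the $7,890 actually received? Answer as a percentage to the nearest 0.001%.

9.794%

Amount owed after one year: 8,000 × (1 + 0.0796/365)^365 = 8,000 × 1.082844 = $8,662.76.
Effective rate on net proceeds: 8,662.76 / 7,890 − 1 = 0.097941 = 9.794%.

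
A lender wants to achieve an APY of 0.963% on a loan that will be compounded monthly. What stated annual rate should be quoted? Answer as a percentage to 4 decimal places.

0.9588%

(1 + r/12)^12 − 1 = 0.00963, so 1 + r/12 = 1.00963^(1/12).
r/12 = 0.000799, so r = 0.009588 = 0.9588%.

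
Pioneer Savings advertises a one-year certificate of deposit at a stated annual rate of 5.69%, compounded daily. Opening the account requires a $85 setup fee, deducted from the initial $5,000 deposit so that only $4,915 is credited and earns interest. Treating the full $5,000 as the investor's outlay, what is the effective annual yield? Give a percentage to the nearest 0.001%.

Value after one year: 4,915 × (1 + 0.0569/365)^365 = 4,915 × 1.058545 = $5,202.75.
Effective yield on the $5,000 outlay: 5,202.75 / 5,000 − 1 = 0.040550 = 4.055%.

4.055%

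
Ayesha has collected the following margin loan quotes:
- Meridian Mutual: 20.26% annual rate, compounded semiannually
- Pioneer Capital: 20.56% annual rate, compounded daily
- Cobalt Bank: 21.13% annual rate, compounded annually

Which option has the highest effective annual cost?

Meridian Mutual: (1 + 0.2026/2)^2 − 1 = 21.286%
Pioneer Capital: (1 + 0.2056/365)^365 − 1 = 22.819%
Cobalt Bank: compounded annually, EAR = 21.130%
The highest effective annual rate is Pioneer Capital at 22.819%.

Pioneer Capital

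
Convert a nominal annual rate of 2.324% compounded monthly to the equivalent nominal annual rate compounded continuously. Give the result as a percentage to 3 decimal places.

EAR = (1 + 0.02324/12)^12 − 1 = 0.023489.
Equivalent continuous rate: r = ln(1 + 0.023489) = 0.023218 = 2.322%.

2.322%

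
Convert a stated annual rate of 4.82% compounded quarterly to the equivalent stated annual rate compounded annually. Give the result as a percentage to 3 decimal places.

EAR = (1 + 0.0482/4)^4 − 1 = 0.049078.
Compounded annually, the equivalent nominal rate is the EAR itself: 4.908%.

4.908%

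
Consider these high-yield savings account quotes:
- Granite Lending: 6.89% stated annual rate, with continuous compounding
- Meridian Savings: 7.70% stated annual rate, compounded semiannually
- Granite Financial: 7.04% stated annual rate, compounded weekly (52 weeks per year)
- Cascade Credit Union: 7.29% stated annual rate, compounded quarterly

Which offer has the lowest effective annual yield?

Granite Lending: e^0.0689 − 1 = 7.133%
Meridian Savings: (1 + 0.0770/2)^2 − 1 = 7.848%
Granite Financial: (1 + 0.0704/52)^52 − 1 = 7.289%
Cascade Credit Union: (1 + 0.0729/4)^4 − 1 = 7.492%
The lowest effective annual rate is Granite Lending at 7.133%.

Granite Lending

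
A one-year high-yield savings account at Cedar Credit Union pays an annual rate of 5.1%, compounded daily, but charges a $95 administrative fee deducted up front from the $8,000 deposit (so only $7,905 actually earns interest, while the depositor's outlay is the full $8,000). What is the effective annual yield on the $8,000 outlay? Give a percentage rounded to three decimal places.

Value after one year: 7,905 × (1 + 0.051/365)^365 = 7,905 × 1.052319 = $8,318.58.
Effective yield on the $8,000 outlay: 8,318.58 / 8,000 − 1 = 0.039823 = 3.982%.

3.982%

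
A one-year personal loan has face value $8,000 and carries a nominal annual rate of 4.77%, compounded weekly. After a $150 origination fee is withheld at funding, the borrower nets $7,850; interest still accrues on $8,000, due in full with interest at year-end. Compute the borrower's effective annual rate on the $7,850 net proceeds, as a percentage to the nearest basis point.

6.89%

Amount owed after one year: 8,000 × (1 + 0.0477/52)^52 = 8,000 × 1.048833 = $8,390.66.
Effective rate on net proceeds: 8,390.66 / 7,850 − 1 = 0.068874 = 6.89%.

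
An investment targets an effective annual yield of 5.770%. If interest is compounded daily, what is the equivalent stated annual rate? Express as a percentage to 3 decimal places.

5.610%

(1 + r/365)^365 − 1 = 0.05770, so 1 + r/365 = 1.05770^(1/365).
r/365 = 0.000154, so r = 0.056101 = 5.610%.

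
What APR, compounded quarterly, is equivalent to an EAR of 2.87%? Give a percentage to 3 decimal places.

2.840%

(1 + r/4)^4 − 1 = 0.0287, so 1 + r/4 = 1.0287^(1/4).
r/4 = 0.007099, so r = 0.028396 = 2.840%.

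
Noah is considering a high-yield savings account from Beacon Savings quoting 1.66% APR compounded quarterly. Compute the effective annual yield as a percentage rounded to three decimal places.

EAR = (1 + 0.0166/4)^4 − 1.
= 1.016704 − 1 = 1.670%.

1.670%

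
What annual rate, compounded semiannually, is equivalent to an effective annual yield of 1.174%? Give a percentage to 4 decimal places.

(1 + r/2)^2 − 1 = 0.01174, so 1 + r/2 = 1.01174^(1/2).
r/2 = 0.005853, so r = 0.011706 = 1.1706%.

1.1706%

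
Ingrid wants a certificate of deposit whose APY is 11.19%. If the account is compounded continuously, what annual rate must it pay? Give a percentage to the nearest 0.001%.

Continuous: nominal r satisfies e^r − 1 = 0.1119.
r = ln(1 + 0.1119) = ln(1.1119) = 0.106070 = 10.607%.

10.607%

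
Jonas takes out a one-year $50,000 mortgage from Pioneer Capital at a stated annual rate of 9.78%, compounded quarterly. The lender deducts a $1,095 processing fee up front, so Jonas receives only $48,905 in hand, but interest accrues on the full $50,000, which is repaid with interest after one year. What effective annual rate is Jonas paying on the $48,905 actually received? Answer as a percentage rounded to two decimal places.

Amount owed after one year: 50,000 × (1 + 0.0978/4)^4 = 50,000 × 1.101446 = $55,072.28.
Effective rate on net proceeds: 55,072.28 / 48,905 − 1 = 0.126107 = 12.61%.

12.61%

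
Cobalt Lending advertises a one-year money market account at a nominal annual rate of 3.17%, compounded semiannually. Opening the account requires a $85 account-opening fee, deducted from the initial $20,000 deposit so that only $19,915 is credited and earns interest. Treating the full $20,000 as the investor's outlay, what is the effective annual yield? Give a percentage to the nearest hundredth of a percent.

Value after one year: 19,915 × (1 + 0.0317/2)^2 = 19,915 × 1.031951 = $20,551.31.
Effective yield on the $20,000 outlay: 20,551.31 / 20,000 − 1 = 0.027565 = 2.76%.

2.76%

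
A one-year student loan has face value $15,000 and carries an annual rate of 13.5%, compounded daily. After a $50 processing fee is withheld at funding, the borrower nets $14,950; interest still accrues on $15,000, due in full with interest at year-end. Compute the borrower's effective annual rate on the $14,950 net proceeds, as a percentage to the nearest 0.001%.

14.834%

Amount owed after one year: 15,000 × (1 + 0.135/365)^365 = 15,000 × 1.144508 = $17,167.62.
Effective rate on net proceeds: 17,167.62 / 14,950 − 1 = 0.148336 = 14.834%.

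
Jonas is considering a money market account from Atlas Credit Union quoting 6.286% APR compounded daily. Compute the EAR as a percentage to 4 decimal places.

6.4872%

EAR = (1 + 0.06286/365)^365 − 1.
= (1 + 0.000172)^365 − 1 = 1.064872 − 1 = 6.4872%.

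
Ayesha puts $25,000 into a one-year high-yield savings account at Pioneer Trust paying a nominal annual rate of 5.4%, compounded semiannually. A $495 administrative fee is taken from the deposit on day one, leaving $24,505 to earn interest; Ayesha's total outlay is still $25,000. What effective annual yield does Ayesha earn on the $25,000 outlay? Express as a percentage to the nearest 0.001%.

Value after one year: 24,505 × (1 + 0.054/2)^2 = 24,505 × 1.054729 = $25,846.13.
Effective yield on the $25,000 outlay: 25,846.13 / 25,000 − 1 = 0.033845 = 3.385%.

3.385%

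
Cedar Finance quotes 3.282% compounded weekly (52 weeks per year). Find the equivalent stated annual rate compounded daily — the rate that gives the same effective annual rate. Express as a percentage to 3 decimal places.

EAR = (1 + 0.03282/52)^52 − 1 = 0.033354.
Solve (1 + r/365)^365 = 1.033354: r/365 = 1.033354^(1/365) − 1 = 0.000090, so r = 0.032811 = 3.281%.

3.281%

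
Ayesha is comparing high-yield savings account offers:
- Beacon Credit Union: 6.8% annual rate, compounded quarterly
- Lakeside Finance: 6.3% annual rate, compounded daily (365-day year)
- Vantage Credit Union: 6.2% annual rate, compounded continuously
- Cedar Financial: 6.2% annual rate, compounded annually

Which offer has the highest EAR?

Beacon Credit Union

Beacon Credit Union: (1 + 0.068/4)^4 − 1 = 6.975%
Lakeside Finance: (1 + 0.063/365)^365 − 1 = 6.502%
Vantage Credit Union: e^0.062 − 1 = 6.396%
Cedar Financial: compounded annually, EAR = 6.200%
The highest effective annual rate is Beacon Credit Union at 6.975%.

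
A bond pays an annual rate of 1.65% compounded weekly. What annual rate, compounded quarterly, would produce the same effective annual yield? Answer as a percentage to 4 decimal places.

1.6531%

EAR = (1 + 0.0165/52)^52 − 1 = 0.016634.
Solve (1 + r/4)^4 = 1.016634: r/4 = 1.016634^(1/4) − 1 = 0.004133, so r = 0.016531 = 1.6531%.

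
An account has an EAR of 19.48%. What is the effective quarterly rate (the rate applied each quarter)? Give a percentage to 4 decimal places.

4.5499%

The per-quarter rate i satisfies (1 + i)^4 = 1 + 0.1948.
i = 1.1948^(1/4) − 1 = 0.0454994 = 4.5499%.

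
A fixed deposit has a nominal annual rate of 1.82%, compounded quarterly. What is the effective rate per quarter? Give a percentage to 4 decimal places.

With a nominal annual rate compounded quarterly, the periodic rate is the nominal rate divided by 4.
i = 0.0182 / 4 = 0.0045500 = 0.4550%.

0.4550%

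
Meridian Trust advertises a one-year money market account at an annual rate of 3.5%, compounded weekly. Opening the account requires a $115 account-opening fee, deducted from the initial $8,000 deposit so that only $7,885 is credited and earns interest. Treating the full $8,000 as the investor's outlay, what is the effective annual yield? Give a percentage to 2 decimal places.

Value after one year: 7,885 × (1 + 0.035/52)^52 = 7,885 × 1.035608 = $8,165.77.
Effective yield on the $8,000 outlay: 8,165.77 / 8,000 − 1 = 0.020721 = 2.07%.

2.07%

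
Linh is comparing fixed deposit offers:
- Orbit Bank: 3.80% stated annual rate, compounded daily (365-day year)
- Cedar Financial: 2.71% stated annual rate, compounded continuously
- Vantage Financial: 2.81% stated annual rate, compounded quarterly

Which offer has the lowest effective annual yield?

Cedar Financial

Orbit Bank: (1 + 0.0380/365)^365 − 1 = 3.873%
Cedar Financial: e^0.0271 − 1 = 2.747%
Vantage Financial: (1 + 0.0281/4)^4 − 1 = 2.840%
The lowest effective annual rate is Cedar Financial at 2.747%.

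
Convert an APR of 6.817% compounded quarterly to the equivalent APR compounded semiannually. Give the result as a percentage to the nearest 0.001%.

EAR = (1 + 0.06817/4)^4 − 1 = 0.069933.
Solve (1 + r/2)^2 = 1.069933: r/2 = 1.069933^(1/2) − 1 = 0.034375, so r = 0.068751 = 6.875%.

6.875%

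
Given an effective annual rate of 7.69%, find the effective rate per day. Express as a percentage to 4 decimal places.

The per-day rate i satisfies (1 + i)^365 = 1 + 0.0769.
i = 1.0769^(1/365) − 1 = 0.0002030 = 0.0203%.

0.0203%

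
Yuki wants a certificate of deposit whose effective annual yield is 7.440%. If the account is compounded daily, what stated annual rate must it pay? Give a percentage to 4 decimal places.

7.1769%

(1 + r/365)^365 − 1 = 0.07440, so 1 + r/365 = 1.07440^(1/365).
r/365 = 0.000197, so r = 0.071769 = 7.1769%.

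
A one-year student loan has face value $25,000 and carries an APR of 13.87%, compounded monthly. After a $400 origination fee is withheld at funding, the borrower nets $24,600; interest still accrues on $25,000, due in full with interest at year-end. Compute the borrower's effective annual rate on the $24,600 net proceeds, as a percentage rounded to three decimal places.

16.653%

Amount owed after one year: 25,000 × (1 + 0.1387/12)^12 = 25,000 × 1.147866 = $28,696.65.
Effective rate on net proceeds: 28,696.65 / 24,600 − 1 = 0.166530 = 16.653%.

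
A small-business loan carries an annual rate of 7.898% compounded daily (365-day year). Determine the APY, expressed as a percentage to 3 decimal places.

8.217%

EAR = (1 + 0.07898/365)^365 − 1.
= (1 + 0.000216)^365 − 1 = 1.082173 − 1 = 8.217%.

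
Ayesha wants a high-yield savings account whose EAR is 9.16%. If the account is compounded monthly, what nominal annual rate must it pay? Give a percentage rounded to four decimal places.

(1 + r/12)^12 − 1 = 0.0916, so 1 + r/12 = 1.0916^(1/12).
r/12 = 0.007330, so r = 0.087965 = 8.7965%.

8.7965%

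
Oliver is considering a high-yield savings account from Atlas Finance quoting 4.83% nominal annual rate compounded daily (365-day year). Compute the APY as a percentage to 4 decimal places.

4.9482%

EAR = (1 + 0.0483/365)^365 − 1.
= (1 + 0.000132)^365 − 1 = 1.049482 − 1 = 4.9482%.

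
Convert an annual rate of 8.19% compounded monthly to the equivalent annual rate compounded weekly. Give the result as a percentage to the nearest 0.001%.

EAR = (1 + 0.0819/12)^12 − 1 = 0.085045.
Solve (1 + r/52)^52 = 1.085045: r/52 = 1.085045^(1/52) − 1 = 0.001571, so r = 0.081686 = 8.169%.

8.169%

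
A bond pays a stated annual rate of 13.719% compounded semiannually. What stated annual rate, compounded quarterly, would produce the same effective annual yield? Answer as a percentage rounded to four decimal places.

EAR = (1 + 0.13719/2)^2 − 1 = 0.141895.
Solve (1 + r/4)^4 = 1.141895: r/4 = 1.141895^(1/4) − 1 = 0.033729, so r = 0.134915 = 13.4915%.

13.4915%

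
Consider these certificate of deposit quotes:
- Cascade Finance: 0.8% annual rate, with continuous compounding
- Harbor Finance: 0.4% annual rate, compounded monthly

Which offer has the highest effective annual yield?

Cascade Finance: e^0.008 − 1 = 0.803%
Harbor Finance: (1 + 0.004/12)^12 − 1 = 0.401%
The highest effective annual rate is Cascade Finance at 0.803%.

Cascade Finance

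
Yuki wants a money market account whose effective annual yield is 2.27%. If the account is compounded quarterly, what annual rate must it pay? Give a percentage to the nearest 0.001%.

2.251%

(1 + r/4)^4 − 1 = 0.0227, so 1 + r/4 = 1.0227^(1/4).
r/4 = 0.005627, so r = 0.022509 = 2.251%.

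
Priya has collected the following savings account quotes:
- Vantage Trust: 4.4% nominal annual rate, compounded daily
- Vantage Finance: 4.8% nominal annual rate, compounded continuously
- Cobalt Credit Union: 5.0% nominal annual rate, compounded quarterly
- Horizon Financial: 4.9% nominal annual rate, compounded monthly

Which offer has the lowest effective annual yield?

Vantage Trust: (1 + 0.044/365)^365 − 1 = 4.498%
Vantage Finance: e^0.048 − 1 = 4.917%
Cobalt Credit Union: (1 + 0.050/4)^4 − 1 = 5.095%
Horizon Financial: (1 + 0.049/12)^12 − 1 = 5.012%
The lowest effective annual rate is Vantage Trust at 4.498%.

Vantage Trust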